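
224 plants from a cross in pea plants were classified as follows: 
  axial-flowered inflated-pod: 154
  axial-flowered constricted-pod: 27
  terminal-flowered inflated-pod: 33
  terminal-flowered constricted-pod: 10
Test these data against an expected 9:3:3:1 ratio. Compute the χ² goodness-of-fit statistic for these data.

14.651

Expected counts for N = 224 under a 9:3:3:1 ratio (total parts = 16):
  axial-flowered inflated-pod: 224 × 9/16 = 126
  axial-flowered constricted-pod: 224 × 3/16 = 42
  terminal-flowered inflated-pod: 224 × 3/16 = 42
  terminal-flowered constricted-pod: 224 × 1/16 = 14
χ² = Σ (O − E)² / E
  axial-flowered inflated-pod: (154 − 126)² / 126 = 6.2222
  axial-flowered constricted-pod: (27 − 42)² / 42 = 5.3571
  terminal-flowered inflated-pod: (33 − 42)² / 42 = 1.9286
  terminal-flowered constricted-pod: (10 − 14)² / 14 = 1.1429
χ² = 6.2222 + 5.3571 + 1.9286 + 1.1429 = 14.6508 ≈ 14.651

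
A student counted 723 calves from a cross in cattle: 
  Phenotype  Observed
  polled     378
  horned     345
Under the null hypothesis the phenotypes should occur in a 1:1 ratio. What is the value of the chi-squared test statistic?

1.506

Under the 1:1 hypothesis (Σ ratio = 2, N = 723):
  polled: 723 × 1/2 = 361.5
  horned: 723 × 1/2 = 361.5
χ² = Σ (O − E)² / E
  polled: (378 − 361.5)² / 361.5 = 0.7531
  horned: (345 − 361.5)² / 361.5 = 0.7531
χ² = 0.7531 + 0.7531 = 1.5062 ≈ 1.506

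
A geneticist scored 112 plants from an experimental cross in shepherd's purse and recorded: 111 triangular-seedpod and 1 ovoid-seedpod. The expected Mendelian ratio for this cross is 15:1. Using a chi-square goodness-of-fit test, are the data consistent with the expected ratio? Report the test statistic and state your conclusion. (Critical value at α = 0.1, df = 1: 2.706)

5.486; not consistent

The 15:1 ratio has 16 parts, so with N = 112 the expected counts are:
  triangular-seedpod: 112 × 15/16 = 105
  ovoid-seedpod: 112 × 1/16 = 7
χ² = Σ (O − E)² / E
  triangular-seedpod: (111 − 105)² / 105 = 0.3429
  ovoid-seedpod: (1 − 7)² / 7 = 5.1429
χ² = 0.3429 + 5.1429 = 5.4858 ≈ 5.486
Degrees of freedom = 2 − 1 = 1; critical value at α = 0.1 is 2.706.
Since 5.486 > 2.706, we reject the null hypothesis — the data do not fit the 15:1 ratio.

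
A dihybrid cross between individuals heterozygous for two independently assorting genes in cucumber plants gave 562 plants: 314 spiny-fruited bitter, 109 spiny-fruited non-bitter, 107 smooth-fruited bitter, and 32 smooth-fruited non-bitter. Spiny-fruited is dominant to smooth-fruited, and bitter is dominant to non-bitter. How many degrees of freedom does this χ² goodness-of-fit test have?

3

A dihybrid F₂ with independent assortment and complete dominance at both loci gives a 9:3:3:1 phenotypic ratio.
A goodness-of-fit test with 4 phenotype classes has df = 4 − 1 = 3.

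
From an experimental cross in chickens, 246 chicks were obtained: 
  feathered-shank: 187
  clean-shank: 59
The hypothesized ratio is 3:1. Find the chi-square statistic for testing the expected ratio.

The 3:1 ratio has 4 parts, so with N = 246 the expected counts are:
  feathered-shank: 246 × 3/4 = 184.5
  clean-shank: 246 × 1/4 = 61.5
χ² = Σ (O − E)² / E
  feathered-shank: (187 − 184.5)² / 184.5 = 0.0339
  clean-shank: (59 − 61.5)² / 61.5 = 0.1016
χ² = 0.0339 + 0.1016 = 0.1355 ≈ 0.136

0.136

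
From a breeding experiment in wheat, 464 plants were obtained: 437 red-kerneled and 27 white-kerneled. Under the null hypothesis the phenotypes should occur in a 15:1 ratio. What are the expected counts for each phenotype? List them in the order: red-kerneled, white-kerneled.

435, 29

Expected counts for N = 464 under a 15:1 ratio (total parts = 16):
  red-kerneled: 464 × 15/16 = 435
  white-kerneled: 464 × 1/16 = 29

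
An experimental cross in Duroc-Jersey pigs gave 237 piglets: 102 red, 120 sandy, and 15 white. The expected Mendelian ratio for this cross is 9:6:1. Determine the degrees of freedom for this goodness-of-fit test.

A goodness-of-fit test with 3 phenotype classes has df = 3 − 1 = 2.

2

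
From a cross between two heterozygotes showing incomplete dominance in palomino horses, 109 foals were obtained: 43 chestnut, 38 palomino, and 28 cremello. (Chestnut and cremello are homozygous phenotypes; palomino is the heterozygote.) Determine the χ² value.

With incomplete dominance, a heterozygote × heterozygote cross gives a 1:2:1 phenotypic ratio.
Expected counts for N = 109 under a 1:2:1 ratio (total parts = 4):
  chestnut: 109 × 1/4 = 27.25
  palomino: 109 × 2/4 = 54.5
  cremello: 109 × 1/4 = 27.25
χ² = Σ (O − E)² / E
  chestnut: (43 − 27.25)² / 27.25 = 9.1032
  palomino: (38 − 54.5)² / 54.5 = 4.9954
  cremello: (28 − 27.25)² / 27.25 = 0.0206
χ² = 9.1032 + 4.9954 + 0.0206 = 14.1192 ≈ 14.119

14.119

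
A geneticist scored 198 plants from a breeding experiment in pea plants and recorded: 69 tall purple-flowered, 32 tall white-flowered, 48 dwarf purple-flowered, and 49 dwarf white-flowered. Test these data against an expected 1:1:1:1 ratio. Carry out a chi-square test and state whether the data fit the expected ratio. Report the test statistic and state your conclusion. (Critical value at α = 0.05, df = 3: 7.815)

Under the 1:1:1:1 hypothesis (Σ ratio = 4, N = 198):
  tall purple-flowered: 198 × 1/4 = 49.5
  tall white-flowered: 198 × 1/4 = 49.5
  dwarf purple-flowered: 198 × 1/4 = 49.5
  dwarf white-flowered: 198 × 1/4 = 49.5
χ² = Σ (O − E)² / E
  tall purple-flowered: (69 − 49.5)² / 49.5 = 7.6818
  tall white-flowered: (32 − 49.5)² / 49.5 = 6.1869
  dwarf purple-flowered: (48 − 49.5)² / 49.5 = 0.0455
  dwarf white-flowered: (49 − 49.5)² / 49.5 = 0.0051
χ² = 7.6818 + 6.1869 + 0.0455 + 0.0051 = 13.9193 ≈ 13.919
Degrees of freedom = 4 − 1 = 3; critical value at α = 0.05 is 7.815.
Since 13.919 > 7.815, we reject the null hypothesis — the data do not fit the 1:1:1:1 ratio.

13.919; not consistent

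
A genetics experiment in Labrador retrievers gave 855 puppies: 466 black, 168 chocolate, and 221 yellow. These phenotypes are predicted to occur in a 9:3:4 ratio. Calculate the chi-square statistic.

The 9:3:4 ratio has 16 parts, so with N = 855 the expected counts are:
  black: 855 × 9/16 = 480.9375
  chocolate: 855 × 3/16 = 160.3125
  yellow: 855 × 4/16 = 213.75
χ² = Σ (O − E)² / E
  black: (466 − 480.9375)² / 480.9375 = 0.4639
  chocolate: (168 − 160.3125)² / 160.3125 = 0.3686
  yellow: (221 − 213.75)² / 213.75 = 0.2459
χ² = 0.4639 + 0.3686 + 0.2459 = 1.0784 ≈ 1.078

1.078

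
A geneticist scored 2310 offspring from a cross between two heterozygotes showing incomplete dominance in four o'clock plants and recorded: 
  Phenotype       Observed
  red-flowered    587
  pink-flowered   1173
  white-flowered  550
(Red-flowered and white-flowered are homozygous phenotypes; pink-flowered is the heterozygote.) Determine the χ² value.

1.746

With incomplete dominance, a heterozygote × heterozygote cross gives a 1:2:1 phenotypic ratio.
Expected counts for N = 2310 under a 1:2:1 ratio (total parts = 4):
  red-flowered: 2310 × 1/4 = 577.5
  pink-flowered: 2310 × 2/4 = 1155
  white-flowered: 2310 × 1/4 = 577.5
χ² = Σ (O − E)² / E
  red-flowered: (587 − 577.5)² / 577.5 = 0.1563
  pink-flowered: (1173 − 1155)² / 1155 = 0.2805
  white-flowered: (550 − 577.5)² / 577.5 = 1.3095
χ² = 0.1563 + 0.2805 + 1.3095 = 1.7463 ≈ 1.746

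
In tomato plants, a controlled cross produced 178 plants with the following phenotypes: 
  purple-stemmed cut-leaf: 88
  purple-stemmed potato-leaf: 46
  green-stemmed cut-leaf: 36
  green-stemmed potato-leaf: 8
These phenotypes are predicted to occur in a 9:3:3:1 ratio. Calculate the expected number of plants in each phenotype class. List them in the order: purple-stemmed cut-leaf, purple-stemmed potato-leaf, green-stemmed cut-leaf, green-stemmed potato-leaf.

Under the 9:3:3:1 hypothesis (Σ ratio = 16, N = 178):
  purple-stemmed cut-leaf: 178 × 9/16 = 100.125
  purple-stemmed potato-leaf: 178 × 3/16 = 33.375
  green-stemmed cut-leaf: 178 × 3/16 = 33.375
  green-stemmed potato-leaf: 178 × 1/16 = 11.125

100.125, 33.375, 33.375, 11.125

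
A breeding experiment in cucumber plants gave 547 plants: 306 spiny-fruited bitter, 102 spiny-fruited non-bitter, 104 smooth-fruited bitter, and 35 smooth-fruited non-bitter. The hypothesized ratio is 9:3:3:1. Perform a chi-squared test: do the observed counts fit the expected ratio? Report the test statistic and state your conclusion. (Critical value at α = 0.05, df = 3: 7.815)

0.052; consistent

Total ratio parts = 16. Expected numbers out of 547:
  spiny-fruited bitter: 547 × 9/16 = 307.6875
  spiny-fruited non-bitter: 547 × 3/16 = 102.5625
  smooth-fruited bitter: 547 × 3/16 = 102.5625
  smooth-fruited non-bitter: 547 × 1/16 = 34.1875
χ² = Σ (O − E)² / E
  spiny-fruited bitter: (306 − 307.6875)² / 307.6875 = 0.0093
  spiny-fruited non-bitter: (102 − 102.5625)² / 102.5625 = 0.0031
  smooth-fruited bitter: (104 − 102.5625)² / 102.5625 = 0.0201
  smooth-fruited non-bitter: (35 − 34.1875)² / 34.1875 = 0.0193
χ² = 0.0093 + 0.0031 + 0.0201 + 0.0193 = 0.0518 ≈ 0.052
Degrees of freedom = 4 − 1 = 3; critical value at α = 0.05 is 7.815.
Since 0.052 < 7.815, we fail to reject the null hypothesis — the data are consistent with the 9:3:3:1 ratio.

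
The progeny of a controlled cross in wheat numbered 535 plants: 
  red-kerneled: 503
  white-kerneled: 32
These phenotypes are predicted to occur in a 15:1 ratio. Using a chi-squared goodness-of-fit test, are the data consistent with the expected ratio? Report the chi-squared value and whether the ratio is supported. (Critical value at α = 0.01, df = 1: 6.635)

Expected counts for N = 535 under a 15:1 ratio (total parts = 16):
  red-kerneled: 535 × 15/16 = 501.5625
  white-kerneled: 535 × 1/16 = 33.4375
χ² = Σ (O − E)² / E
  red-kerneled: (503 − 501.5625)² / 501.5625 = 0.0041
  white-kerneled: (32 − 33.4375)² / 33.4375 = 0.0618
χ² = 0.0041 + 0.0618 = 0.0659 ≈ 0.066
Degrees of freedom = 2 − 1 = 1; critical value at α = 0.01 is 6.635.
Since 0.066 < 6.635, we fail to reject the null hypothesis — the data are consistent with the 15:1 ratio.

0.066; consistent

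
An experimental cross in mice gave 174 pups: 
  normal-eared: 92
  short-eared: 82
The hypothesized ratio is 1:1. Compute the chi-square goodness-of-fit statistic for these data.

0.575

Total ratio parts = 2. Expected numbers out of 174:
  normal-eared: 174 × 1/2 = 87
  short-eared: 174 × 1/2 = 87
χ² = Σ (O − E)² / E
  normal-eared: (92 − 87)² / 87 = 0.2874
  short-eared: (82 − 87)² / 87 = 0.2874
χ² = 0.2874 + 0.2874 = 0.5748 ≈ 0.575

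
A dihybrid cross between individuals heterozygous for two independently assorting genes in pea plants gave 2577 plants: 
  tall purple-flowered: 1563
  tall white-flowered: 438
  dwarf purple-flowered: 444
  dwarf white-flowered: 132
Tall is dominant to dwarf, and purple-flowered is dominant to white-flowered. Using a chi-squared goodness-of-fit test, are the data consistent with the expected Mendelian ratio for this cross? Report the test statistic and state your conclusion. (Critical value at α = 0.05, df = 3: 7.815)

21.525; not consistent

A dihybrid F₂ with independent assortment and complete dominance at both loci gives a 9:3:3:1 phenotypic ratio.
Expected counts for N = 2577 under a 9:3:3:1 ratio (total parts = 16):
  tall purple-flowered: 2577 × 9/16 = 1449.5625
  tall white-flowered: 2577 × 3/16 = 483.1875
  dwarf purple-flowered: 2577 × 3/16 = 483.1875
  dwarf white-flowered: 2577 × 1/16 = 161.0625
χ² = Σ (O − E)² / E
  tall purple-flowered: (1563 − 1449.5625)² / 1449.5625 = 8.8772
  tall white-flowered: (438 − 483.1875)² / 483.1875 = 4.2259
  dwarf purple-flowered: (444 − 483.1875)² / 483.1875 = 3.1782
  dwarf white-flowered: (132 − 161.0625)² / 161.0625 = 5.2441
χ² = 8.8772 + 4.2259 + 3.1782 + 5.2441 = 21.5254 ≈ 21.525
Degrees of freedom = 4 − 1 = 3; critical value at α = 0.05 is 7.815.
Since 21.525 > 7.815, we reject the null hypothesis — the data do not fit the 9:3:3:1 ratio.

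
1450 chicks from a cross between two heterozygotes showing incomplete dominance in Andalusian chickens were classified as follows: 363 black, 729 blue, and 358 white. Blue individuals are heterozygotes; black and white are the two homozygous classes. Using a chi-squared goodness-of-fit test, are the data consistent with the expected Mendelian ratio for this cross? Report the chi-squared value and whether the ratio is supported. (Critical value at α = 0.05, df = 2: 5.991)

With incomplete dominance, a heterozygote × heterozygote cross gives a 1:2:1 phenotypic ratio.
Expected counts for N = 1450 under a 1:2:1 ratio (total parts = 4):
  black: 1450 × 1/4 = 362.5
  blue: 1450 × 2/4 = 725
  white: 1450 × 1/4 = 362.5
χ² = Σ (O − E)² / E
  black: (363 − 362.5)² / 362.5 = 0.0007
  blue: (729 − 725)² / 725 = 0.0221
  white: (358 − 362.5)² / 362.5 = 0.0559
χ² = 0.0007 + 0.0221 + 0.0559 = 0.0787 ≈ 0.079
Degrees of freedom = 3 − 1 = 2; critical value at α = 0.05 is 5.991.
Since 0.079 < 5.991, we fail to reject the null hypothesis — the data are consistent with the 1:2:1 ratio.

0.079; consistent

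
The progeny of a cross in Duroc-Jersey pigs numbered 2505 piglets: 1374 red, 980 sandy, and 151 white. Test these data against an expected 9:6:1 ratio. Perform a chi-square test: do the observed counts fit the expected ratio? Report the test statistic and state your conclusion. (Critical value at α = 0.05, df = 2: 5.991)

Total ratio parts = 16. Expected numbers out of 2505:
  red: 2505 × 9/16 = 1409.0625
  sandy: 2505 × 6/16 = 939.375
  white: 2505 × 1/16 = 156.5625
χ² = Σ (O − E)² / E
  red: (1374 − 1409.0625)² / 1409.0625 = 0.8725
  sandy: (980 − 939.375)² / 939.375 = 1.7569
  white: (151 − 156.5625)² / 156.5625 = 0.1976
χ² = 0.8725 + 1.7569 + 0.1976 = 2.827
Degrees of freedom = 3 − 1 = 2; critical value at α = 0.05 is 5.991.
Since 2.827 < 5.991, we fail to reject the null hypothesis — the data are consistent with the 9:6:1 ratio.

2.827; consistent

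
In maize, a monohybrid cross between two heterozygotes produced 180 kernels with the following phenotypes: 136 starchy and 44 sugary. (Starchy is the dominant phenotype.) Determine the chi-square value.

0.030

For a monohybrid cross between heterozygotes with complete dominance, the expected phenotypic ratio is 3:1.
Total ratio parts = 4. Expected numbers out of 180:
  starchy: 180 × 3/4 = 135
  sugary: 180 × 1/4 = 45
χ² = Σ (O − E)² / E
  starchy: (136 − 135)² / 135 = 0.0074
  sugary: (44 − 45)² / 45 = 0.0222
χ² = 0.0074 + 0.0222 = 0.0296 ≈ 0.030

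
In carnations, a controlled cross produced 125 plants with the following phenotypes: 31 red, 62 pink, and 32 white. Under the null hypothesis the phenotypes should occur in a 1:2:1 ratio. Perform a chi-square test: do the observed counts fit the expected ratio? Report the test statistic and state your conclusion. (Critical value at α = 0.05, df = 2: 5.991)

0.024; consistent

Under the 1:2:1 hypothesis (Σ ratio = 4, N = 125):
  red: 125 × 1/4 = 31.25
  pink: 125 × 2/4 = 62.5
  white: 125 × 1/4 = 31.25
χ² = Σ (O − E)² / E
  red: (31 − 31.25)² / 31.25 = 0.0020
  pink: (62 − 62.5)² / 62.5 = 0.0040
  white: (32 − 31.25)² / 31.25 = 0.0180
χ² = 0.0020 + 0.0040 + 0.0180 = 0.024
Degrees of freedom = 3 − 1 = 2; critical value at α = 0.05 is 5.991.
Since 0.024 < 5.991, we fail to reject the null hypothesis — the data are consistent with the 1:2:1 ratio.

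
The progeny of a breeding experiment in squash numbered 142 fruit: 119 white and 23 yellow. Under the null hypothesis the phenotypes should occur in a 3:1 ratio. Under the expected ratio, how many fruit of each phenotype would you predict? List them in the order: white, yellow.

106.5, 35.5

Under the 3:1 hypothesis (Σ ratio = 4, N = 142):
  white: 142 × 3/4 = 106.5
  yellow: 142 × 1/4 = 35.5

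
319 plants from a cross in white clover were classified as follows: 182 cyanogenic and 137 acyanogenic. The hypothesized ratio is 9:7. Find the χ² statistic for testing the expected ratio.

Total ratio parts = 16. Expected numbers out of 319:
  cyanogenic: 319 × 9/16 = 179.4375
  acyanogenic: 319 × 7/16 = 139.5625
χ² = Σ (O − E)² / E
  cyanogenic: (182 − 179.4375)² / 179.4375 = 0.0366
  acyanogenic: (137 − 139.5625)² / 139.5625 = 0.0470
χ² = 0.0366 + 0.0470 = 0.0836 ≈ 0.084

0.084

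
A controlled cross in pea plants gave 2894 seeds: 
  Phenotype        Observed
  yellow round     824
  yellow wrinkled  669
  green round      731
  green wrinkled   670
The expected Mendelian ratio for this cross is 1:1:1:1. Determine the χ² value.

Total ratio parts = 4. Expected numbers out of 2894:
  yellow round: 2894 × 1/4 = 723.5
  yellow wrinkled: 2894 × 1/4 = 723.5
  green round: 2894 × 1/4 = 723.5
  green wrinkled: 2894 × 1/4 = 723.5
χ² = Σ (O − E)² / E
  yellow round: (824 − 723.5)² / 723.5 = 13.9603
  yellow wrinkled: (669 − 723.5)² / 723.5 = 4.1054
  green round: (731 − 723.5)² / 723.5 = 0.0777
  green wrinkled: (670 − 723.5)² / 723.5 = 3.9561
χ² = 13.9603 + 4.1054 + 0.0777 + 3.9561 = 22.0995 ≈ 22.100

22.100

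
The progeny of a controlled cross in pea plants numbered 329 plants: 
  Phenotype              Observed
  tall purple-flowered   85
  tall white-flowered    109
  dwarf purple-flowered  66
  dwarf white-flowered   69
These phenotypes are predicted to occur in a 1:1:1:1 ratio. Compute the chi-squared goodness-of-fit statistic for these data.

The 1:1:1:1 ratio has 4 parts, so with N = 329 the expected counts are:
  tall purple-flowered: 329 × 1/4 = 82.25
  tall white-flowered: 329 × 1/4 = 82.25
  dwarf purple-flowered: 329 × 1/4 = 82.25
  dwarf white-flowered: 329 × 1/4 = 82.25
χ² = Σ (O − E)² / E
  tall purple-flowered: (85 − 82.25)² / 82.25 = 0.0919
  tall white-flowered: (109 − 82.25)² / 82.25 = 8.6998
  dwarf purple-flowered: (66 − 82.25)² / 82.25 = 3.2105
  dwarf white-flowered: (69 − 82.25)² / 82.25 = 2.1345
χ² = 0.0919 + 8.6998 + 3.2105 + 2.1345 = 14.1367 ≈ 14.137

14.137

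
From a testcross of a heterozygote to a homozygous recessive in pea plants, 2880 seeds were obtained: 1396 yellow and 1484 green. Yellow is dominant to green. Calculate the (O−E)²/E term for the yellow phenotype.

1.344

A testcross of a heterozygote (Aa × aa) gives a 1:1 phenotypic ratio.
Total ratio parts = 2. Expected numbers out of 2880:
  yellow: 2880 × 1/2 = 1440
  green: 2880 × 1/2 = 1440
Contribution of yellow: (1396 − 1440)² / 1440 = 1.3444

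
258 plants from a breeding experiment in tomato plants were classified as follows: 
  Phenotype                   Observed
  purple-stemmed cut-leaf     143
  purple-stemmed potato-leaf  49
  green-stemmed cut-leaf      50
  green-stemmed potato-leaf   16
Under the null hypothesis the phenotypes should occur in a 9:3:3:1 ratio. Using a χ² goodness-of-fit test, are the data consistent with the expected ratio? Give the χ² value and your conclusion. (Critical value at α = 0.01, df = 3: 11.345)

0.095; consistent

Under the 9:3:3:1 hypothesis (Σ ratio = 16, N = 258):
  purple-stemmed cut-leaf: 258 × 9/16 = 145.125
  purple-stemmed potato-leaf: 258 × 3/16 = 48.375
  green-stemmed cut-leaf: 258 × 3/16 = 48.375
  green-stemmed potato-leaf: 258 × 1/16 = 16.125
χ² = Σ (O − E)² / E
  purple-stemmed cut-leaf: (143 − 145.125)² / 145.125 = 0.0311
  purple-stemmed potato-leaf: (49 − 48.375)² / 48.375 = 0.0081
  green-stemmed cut-leaf: (50 − 48.375)² / 48.375 = 0.0546
  green-stemmed potato-leaf: (16 − 16.125)² / 16.125 = 0.0010
χ² = 0.0311 + 0.0081 + 0.0546 + 0.0010 = 0.0948 ≈ 0.095
Degrees of freedom = 4 − 1 = 3; critical value at α = 0.01 is 11.345.
Since 0.095 < 11.345, we fail to reject the null hypothesis — the data are consistent with the 9:3:3:1 ratio.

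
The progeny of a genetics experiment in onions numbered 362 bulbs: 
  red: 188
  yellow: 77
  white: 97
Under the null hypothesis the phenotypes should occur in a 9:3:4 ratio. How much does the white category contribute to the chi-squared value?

0.467

Total ratio parts = 16. Expected numbers out of 362:
  red: 362 × 9/16 = 203.625
  yellow: 362 × 3/16 = 67.875
  white: 362 × 4/16 = 90.5
Contribution of white: (97 − 90.5)² / 90.5 = 0.4669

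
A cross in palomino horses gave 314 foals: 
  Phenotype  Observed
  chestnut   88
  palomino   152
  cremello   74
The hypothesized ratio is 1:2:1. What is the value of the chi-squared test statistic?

1.567

Total ratio parts = 4. Expected numbers out of 314:
  chestnut: 314 × 1/4 = 78.5
  palomino: 314 × 2/4 = 157
  cremello: 314 × 1/4 = 78.5
χ² = Σ (O − E)² / E
  chestnut: (88 − 78.5)² / 78.5 = 1.1497
  palomino: (152 − 157)² / 157 = 0.1592
  cremello: (74 − 78.5)² / 78.5 = 0.2580
χ² = 1.1497 + 0.1592 + 0.2580 = 1.5669 ≈ 1.567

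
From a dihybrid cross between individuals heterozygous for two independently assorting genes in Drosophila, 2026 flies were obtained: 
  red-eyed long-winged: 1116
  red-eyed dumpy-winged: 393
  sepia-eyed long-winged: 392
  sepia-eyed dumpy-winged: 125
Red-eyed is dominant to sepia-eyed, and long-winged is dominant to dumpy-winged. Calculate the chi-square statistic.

A dihybrid F₂ with independent assortment and complete dominance at both loci gives a 9:3:3:1 phenotypic ratio.
The 9:3:3:1 ratio has 16 parts, so with N = 2026 the expected counts are:
  red-eyed long-winged: 2026 × 9/16 = 1139.625
  red-eyed dumpy-winged: 2026 × 3/16 = 379.875
  sepia-eyed long-winged: 2026 × 3/16 = 379.875
  sepia-eyed dumpy-winged: 2026 × 1/16 = 126.625
χ² = Σ (O − E)² / E
  red-eyed long-winged: (1116 − 1139.625)² / 1139.625 = 0.4898
  red-eyed dumpy-winged: (393 − 379.875)² / 379.875 = 0.4535
  sepia-eyed long-winged: (392 − 379.875)² / 379.875 = 0.3870
  sepia-eyed dumpy-winged: (125 − 126.625)² / 126.625 = 0.0209
χ² = 0.4898 + 0.4535 + 0.3870 + 0.0209 = 1.3512 ≈ 1.351

1.351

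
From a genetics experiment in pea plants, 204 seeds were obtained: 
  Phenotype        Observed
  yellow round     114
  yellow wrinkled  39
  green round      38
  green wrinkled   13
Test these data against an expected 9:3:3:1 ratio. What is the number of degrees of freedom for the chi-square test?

A goodness-of-fit test with 4 phenotype classes has df = 4 − 1 = 3.

3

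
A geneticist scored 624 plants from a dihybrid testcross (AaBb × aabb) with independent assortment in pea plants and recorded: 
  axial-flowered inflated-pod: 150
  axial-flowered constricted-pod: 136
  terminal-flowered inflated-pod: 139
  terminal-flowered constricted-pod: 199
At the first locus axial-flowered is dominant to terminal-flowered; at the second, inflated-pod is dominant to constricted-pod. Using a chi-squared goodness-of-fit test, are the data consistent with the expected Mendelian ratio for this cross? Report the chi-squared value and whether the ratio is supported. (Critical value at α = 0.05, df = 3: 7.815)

16.500; not consistent

A dihybrid testcross with independent assortment gives a 1:1:1:1 ratio.
Total ratio parts = 4. Expected numbers out of 624:
  axial-flowered inflated-pod: 624 × 1/4 = 156
  axial-flowered constricted-pod: 624 × 1/4 = 156
  terminal-flowered inflated-pod: 624 × 1/4 = 156
  terminal-flowered constricted-pod: 624 × 1/4 = 156
χ² = Σ (O − E)² / E
  axial-flowered inflated-pod: (150 − 156)² / 156 = 0.2308
  axial-flowered constricted-pod: (136 − 156)² / 156 = 2.5641
  terminal-flowered inflated-pod: (139 − 156)² / 156 = 1.8526
  terminal-flowered constricted-pod: (199 − 156)² / 156 = 11.8526
χ² = 0.2308 + 2.5641 + 1.8526 + 11.8526 = 16.5001 ≈ 16.500
Degrees of freedom = 4 − 1 = 3; critical value at α = 0.05 is 7.815.
Since 16.500 > 7.815, we reject the null hypothesis — the data do not fit the 1:1:1:1 ratio.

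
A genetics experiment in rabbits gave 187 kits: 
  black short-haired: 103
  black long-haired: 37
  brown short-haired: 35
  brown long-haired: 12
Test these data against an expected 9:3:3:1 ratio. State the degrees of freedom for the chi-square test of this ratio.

3

A goodness-of-fit test with 4 phenotype classes has df = 4 − 1 = 3.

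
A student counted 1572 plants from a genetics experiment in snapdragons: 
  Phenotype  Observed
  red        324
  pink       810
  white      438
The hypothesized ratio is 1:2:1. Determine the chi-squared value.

Total ratio parts = 4. Expected numbers out of 1572:
  red: 1572 × 1/4 = 393
  pink: 1572 × 2/4 = 786
  white: 1572 × 1/4 = 393
χ² = Σ (O − E)² / E
  red: (324 − 393)² / 393 = 12.1145
  pink: (810 − 786)² / 786 = 0.7328
  white: (438 − 393)² / 393 = 5.1527
χ² = 12.1145 + 0.7328 + 5.1527 = 18.000

18.000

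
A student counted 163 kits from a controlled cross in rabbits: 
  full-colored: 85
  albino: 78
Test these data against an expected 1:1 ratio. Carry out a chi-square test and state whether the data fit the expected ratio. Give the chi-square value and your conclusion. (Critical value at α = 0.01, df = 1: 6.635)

Under the 1:1 hypothesis (Σ ratio = 2, N = 163):
  full-colored: 163 × 1/2 = 81.5
  albino: 163 × 1/2 = 81.5
χ² = Σ (O − E)² / E
  full-colored: (85 − 81.5)² / 81.5 = 0.1503
  albino: (78 − 81.5)² / 81.5 = 0.1503
χ² = 0.1503 + 0.1503 = 0.3006 ≈ 0.301
Degrees of freedom = 2 − 1 = 1; critical value at α = 0.01 is 6.635.
Since 0.301 < 6.635, we fail to reject the null hypothesis — the data are consistent with the 1:1 ratio.

0.301; consistent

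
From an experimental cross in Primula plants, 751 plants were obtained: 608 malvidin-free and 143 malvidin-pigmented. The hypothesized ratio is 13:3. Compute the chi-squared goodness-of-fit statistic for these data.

Under the 13:3 hypothesis (Σ ratio = 16, N = 751):
  malvidin-free: 751 × 13/16 = 610.1875
  malvidin-pigmented: 751 × 3/16 = 140.8125
χ² = Σ (O − E)² / E
  malvidin-free: (608 − 610.1875)² / 610.1875 = 0.0078
  malvidin-pigmented: (143 − 140.8125)² / 140.8125 = 0.0340
χ² = 0.0078 + 0.0340 = 0.0418 ≈ 0.042

0.042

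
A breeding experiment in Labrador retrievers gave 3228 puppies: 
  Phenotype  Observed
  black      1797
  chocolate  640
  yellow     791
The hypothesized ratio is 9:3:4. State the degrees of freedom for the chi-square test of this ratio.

A goodness-of-fit test with 3 phenotype classes has df = 3 − 1 = 2.

2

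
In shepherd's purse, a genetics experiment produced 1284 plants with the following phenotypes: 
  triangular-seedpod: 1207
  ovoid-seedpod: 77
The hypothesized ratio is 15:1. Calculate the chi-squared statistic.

0.140

Expected counts for N = 1284 under a 15:1 ratio (total parts = 16):
  triangular-seedpod: 1284 × 15/16 = 1203.75
  ovoid-seedpod: 1284 × 1/16 = 80.25
χ² = Σ (O − E)² / E
  triangular-seedpod: (1207 − 1203.75)² / 1203.75 = 0.0088
  ovoid-seedpod: (77 − 80.25)² / 80.25 = 0.1316
χ² = 0.0088 + 0.1316 = 0.1404 ≈ 0.140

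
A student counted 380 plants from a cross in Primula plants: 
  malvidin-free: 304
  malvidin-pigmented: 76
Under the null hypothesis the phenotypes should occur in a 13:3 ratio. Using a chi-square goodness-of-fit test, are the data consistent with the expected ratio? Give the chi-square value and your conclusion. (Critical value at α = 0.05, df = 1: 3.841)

The 13:3 ratio has 16 parts, so with N = 380 the expected counts are:
  malvidin-free: 380 × 13/16 = 308.75
  malvidin-pigmented: 380 × 3/16 = 71.25
χ² = Σ (O − E)² / E
  malvidin-free: (304 − 308.75)² / 308.75 = 0.0731
  malvidin-pigmented: (76 − 71.25)² / 71.25 = 0.3167
χ² = 0.0731 + 0.3167 = 0.3898 ≈ 0.390
Degrees of freedom = 2 − 1 = 1; critical value at α = 0.05 is 3.841.
Since 0.390 < 3.841, we fail to reject the null hypothesis — the data are consistent with the 13:3 ratio.

0.390; consistent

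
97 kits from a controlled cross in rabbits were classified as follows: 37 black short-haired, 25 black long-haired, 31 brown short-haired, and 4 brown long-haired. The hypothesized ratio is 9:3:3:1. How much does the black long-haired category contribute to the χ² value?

2.552

Expected counts for N = 97 under a 9:3:3:1 ratio (total parts = 16):
  black short-haired: 97 × 9/16 = 54.5625
  black long-haired: 97 × 3/16 = 18.1875
  brown short-haired: 97 × 3/16 = 18.1875
  brown long-haired: 97 × 1/16 = 6.0625
Contribution of black long-haired: (25 − 18.1875)² / 18.1875 = 2.5518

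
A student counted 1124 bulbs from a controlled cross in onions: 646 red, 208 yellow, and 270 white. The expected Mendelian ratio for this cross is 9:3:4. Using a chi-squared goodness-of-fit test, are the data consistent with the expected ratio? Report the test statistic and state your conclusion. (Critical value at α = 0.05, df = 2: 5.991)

0.766; consistent

Total ratio parts = 16. Expected numbers out of 1124:
  red: 1124 × 9/16 = 632.25
  yellow: 1124 × 3/16 = 210.75
  white: 1124 × 4/16 = 281
χ² = Σ (O − E)² / E
  red: (646 − 632.25)² / 632.25 = 0.2990
  yellow: (208 − 210.75)² / 210.75 = 0.0359
  white: (270 − 281)² / 281 = 0.4306
χ² = 0.2990 + 0.0359 + 0.4306 = 0.7655 ≈ 0.766
Degrees of freedom = 3 − 1 = 2; critical value at α = 0.05 is 5.991.
Since 0.766 < 5.991, we fail to reject the null hypothesis — the data are consistent with the 9:3:4 ratio.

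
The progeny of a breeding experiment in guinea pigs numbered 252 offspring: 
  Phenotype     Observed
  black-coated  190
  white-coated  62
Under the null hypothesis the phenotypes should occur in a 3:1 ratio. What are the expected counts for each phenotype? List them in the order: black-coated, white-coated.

The 3:1 ratio has 4 parts, so with N = 252 the expected counts are:
  black-coated: 252 × 3/4 = 189
  white-coated: 252 × 1/4 = 63

189, 63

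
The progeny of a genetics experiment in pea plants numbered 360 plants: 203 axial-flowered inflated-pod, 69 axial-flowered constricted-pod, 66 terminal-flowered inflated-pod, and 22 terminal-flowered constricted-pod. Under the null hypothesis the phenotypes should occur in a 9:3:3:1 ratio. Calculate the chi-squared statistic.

Under the 9:3:3:1 hypothesis (Σ ratio = 16, N = 360):
  axial-flowered inflated-pod: 360 × 9/16 = 202.5
  axial-flowered constricted-pod: 360 × 3/16 = 67.5
  terminal-flowered inflated-pod: 360 × 3/16 = 67.5
  terminal-flowered constricted-pod: 360 × 1/16 = 22.5
χ² = Σ (O − E)² / E
  axial-flowered inflated-pod: (203 − 202.5)² / 202.5 = 0.0012
  axial-flowered constricted-pod: (69 − 67.5)² / 67.5 = 0.0333
  terminal-flowered inflated-pod: (66 − 67.5)² / 67.5 = 0.0333
  terminal-flowered constricted-pod: (22 − 22.5)² / 22.5 = 0.0111
χ² = 0.0012 + 0.0333 + 0.0333 + 0.0111 = 0.0789 ≈ 0.079

0.079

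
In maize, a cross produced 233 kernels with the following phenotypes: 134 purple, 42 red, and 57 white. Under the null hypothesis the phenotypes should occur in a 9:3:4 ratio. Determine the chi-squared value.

0.158

Under the 9:3:4 hypothesis (Σ ratio = 16, N = 233):
  purple: 233 × 9/16 = 131.0625
  red: 233 × 3/16 = 43.6875
  white: 233 × 4/16 = 58.25
χ² = Σ (O − E)² / E
  purple: (134 − 131.0625)² / 131.0625 = 0.0658
  red: (42 − 43.6875)² / 43.6875 = 0.0652
  white: (57 − 58.25)² / 58.25 = 0.0268
χ² = 0.0658 + 0.0652 + 0.0268 = 0.1578 ≈ 0.158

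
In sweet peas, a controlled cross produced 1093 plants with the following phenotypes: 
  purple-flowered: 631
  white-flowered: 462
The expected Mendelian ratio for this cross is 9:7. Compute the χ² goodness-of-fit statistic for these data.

Total ratio parts = 16. Expected numbers out of 1093:
  purple-flowered: 1093 × 9/16 = 614.8125
  white-flowered: 1093 × 7/16 = 478.1875
χ² = Σ (O − E)² / E
  purple-flowered: (631 − 614.8125)² / 614.8125 = 0.4262
  white-flowered: (462 − 478.1875)² / 478.1875 = 0.5480
χ² = 0.4262 + 0.5480 = 0.9742 ≈ 0.974

0.974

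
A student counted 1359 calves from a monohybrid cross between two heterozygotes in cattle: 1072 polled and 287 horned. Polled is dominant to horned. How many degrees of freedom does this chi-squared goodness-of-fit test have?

1

For a monohybrid cross between heterozygotes with complete dominance, the expected phenotypic ratio is 3:1.
A goodness-of-fit test with 2 phenotype classes has df = 2 − 1 = 1.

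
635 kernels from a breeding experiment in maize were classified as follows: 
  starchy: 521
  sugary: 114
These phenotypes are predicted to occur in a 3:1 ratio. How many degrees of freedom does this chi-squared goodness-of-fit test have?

A goodness-of-fit test with 2 phenotype classes has df = 2 − 1 = 1.

1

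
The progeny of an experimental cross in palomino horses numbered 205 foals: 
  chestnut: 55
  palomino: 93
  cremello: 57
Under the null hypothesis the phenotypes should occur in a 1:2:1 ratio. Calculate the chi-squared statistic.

Under the 1:2:1 hypothesis (Σ ratio = 4, N = 205):
  chestnut: 205 × 1/4 = 51.25
  palomino: 205 × 2/4 = 102.5
  cremello: 205 × 1/4 = 51.25
χ² = Σ (O − E)² / E
  chestnut: (55 − 51.25)² / 51.25 = 0.2744
  palomino: (93 − 102.5)² / 102.5 = 0.8805
  cremello: (57 − 51.25)² / 51.25 = 0.6451
χ² = 0.2744 + 0.8805 + 0.6451 = 1.800

1.800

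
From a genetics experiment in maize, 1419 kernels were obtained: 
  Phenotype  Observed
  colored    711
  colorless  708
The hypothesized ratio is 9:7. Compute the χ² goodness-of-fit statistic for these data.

The 9:7 ratio has 16 parts, so with N = 1419 the expected counts are:
  colored: 1419 × 9/16 = 798.1875
  colorless: 1419 × 7/16 = 620.8125
χ² = Σ (O − E)² / E
  colored: (711 − 798.1875)² / 798.1875 = 9.5237
  colorless: (708 − 620.8125)² / 620.8125 = 12.2447
χ² = 9.5237 + 12.2447 = 21.7684 ≈ 21.768

21.768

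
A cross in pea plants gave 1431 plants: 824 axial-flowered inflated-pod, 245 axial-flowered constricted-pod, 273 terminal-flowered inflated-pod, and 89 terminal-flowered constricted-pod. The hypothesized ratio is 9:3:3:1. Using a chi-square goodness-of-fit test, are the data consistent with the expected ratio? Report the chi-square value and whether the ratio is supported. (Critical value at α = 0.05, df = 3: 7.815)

2.561; consistent

The 9:3:3:1 ratio has 16 parts, so with N = 1431 the expected counts are:
  axial-flowered inflated-pod: 1431 × 9/16 = 804.9375
  axial-flowered constricted-pod: 1431 × 3/16 = 268.3125
  terminal-flowered inflated-pod: 1431 × 3/16 = 268.3125
  terminal-flowered constricted-pod: 1431 × 1/16 = 89.4375
χ² = Σ (O − E)² / E
  axial-flowered inflated-pod: (824 − 804.9375)² / 804.9375 = 0.4514
  axial-flowered constricted-pod: (245 − 268.3125)² / 268.3125 = 2.0255
  terminal-flowered inflated-pod: (273 − 268.3125)² / 268.3125 = 0.0819
  terminal-flowered constricted-pod: (89 − 89.4375)² / 89.4375 = 0.0021
χ² = 0.4514 + 2.0255 + 0.0819 + 0.0021 = 2.5609 ≈ 2.561
Degrees of freedom = 4 − 1 = 3; critical value at α = 0.05 is 7.815.
Since 2.561 < 7.815, we fail to reject the null hypothesis — the data are consistent with the 9:3:3:1 ratio.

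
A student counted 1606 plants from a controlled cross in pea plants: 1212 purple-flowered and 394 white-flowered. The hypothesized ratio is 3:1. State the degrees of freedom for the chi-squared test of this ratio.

1

A goodness-of-fit test with 2 phenotype classes has df = 2 − 1 = 1.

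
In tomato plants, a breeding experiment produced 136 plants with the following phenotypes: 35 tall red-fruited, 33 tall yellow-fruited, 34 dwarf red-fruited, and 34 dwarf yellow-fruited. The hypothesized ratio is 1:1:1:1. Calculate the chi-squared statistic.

Total ratio parts = 4. Expected numbers out of 136:
  tall red-fruited: 136 × 1/4 = 34
  tall yellow-fruited: 136 × 1/4 = 34
  dwarf red-fruited: 136 × 1/4 = 34
  dwarf yellow-fruited: 136 × 1/4 = 34
χ² = Σ (O − E)² / E
  tall red-fruited: (35 − 34)² / 34 = 0.0294
  tall yellow-fruited: (33 − 34)² / 34 = 0.0294
  dwarf red-fruited: (34 − 34)² / 34 = 0.0000
  dwarf yellow-fruited: (34 − 34)² / 34 = 0.0000
χ² = 0.0294 + 0.0294 + 0.0000 + 0.0000 = 0.0588 ≈ 0.059

0.059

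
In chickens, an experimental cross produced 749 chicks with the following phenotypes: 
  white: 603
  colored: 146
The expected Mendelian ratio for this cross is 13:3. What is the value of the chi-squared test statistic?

0.271

Under the 13:3 hypothesis (Σ ratio = 16, N = 749):
  white: 749 × 13/16 = 608.5625
  colored: 749 × 3/16 = 140.4375
χ² = Σ (O − E)² / E
  white: (603 − 608.5625)² / 608.5625 = 0.0508
  colored: (146 − 140.4375)² / 140.4375 = 0.2203
χ² = 0.0508 + 0.2203 = 0.2711 ≈ 0.271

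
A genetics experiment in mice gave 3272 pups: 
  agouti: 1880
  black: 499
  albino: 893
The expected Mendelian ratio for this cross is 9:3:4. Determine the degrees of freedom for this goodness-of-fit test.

2

A goodness-of-fit test with 3 phenotype classes has df = 3 − 1 = 2.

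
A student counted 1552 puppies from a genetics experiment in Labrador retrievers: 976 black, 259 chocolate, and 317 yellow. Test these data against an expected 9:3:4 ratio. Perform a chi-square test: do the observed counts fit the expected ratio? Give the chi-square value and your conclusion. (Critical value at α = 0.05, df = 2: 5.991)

28.664; not consistent

Expected counts for N = 1552 under a 9:3:4 ratio (total parts = 16):
  black: 1552 × 9/16 = 873
  chocolate: 1552 × 3/16 = 291
  yellow: 1552 × 4/16 = 388
χ² = Σ (O − E)² / E
  black: (976 − 873)² / 873 = 12.1523
  chocolate: (259 − 291)² / 291 = 3.5189
  yellow: (317 − 388)² / 388 = 12.9923
χ² = 12.1523 + 3.5189 + 12.9923 = 28.6635 ≈ 28.664
Degrees of freedom = 3 − 1 = 2; critical value at α = 0.05 is 5.991.
Since 28.664 > 5.991, we reject the null hypothesis — the data do not fit the 9:3:4 ratio.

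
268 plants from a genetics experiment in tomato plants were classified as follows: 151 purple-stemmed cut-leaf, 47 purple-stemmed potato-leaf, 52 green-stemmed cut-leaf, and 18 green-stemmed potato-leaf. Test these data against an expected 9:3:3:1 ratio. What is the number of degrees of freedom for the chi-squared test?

A goodness-of-fit test with 4 phenotype classes has df = 4 − 1 = 3.

3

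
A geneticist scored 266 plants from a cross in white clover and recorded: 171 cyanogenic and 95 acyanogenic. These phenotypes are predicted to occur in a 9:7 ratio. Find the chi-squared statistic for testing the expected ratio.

Total ratio parts = 16. Expected numbers out of 266:
  cyanogenic: 266 × 9/16 = 149.625
  acyanogenic: 266 × 7/16 = 116.375
χ² = Σ (O − E)² / E
  cyanogenic: (171 − 149.625)² / 149.625 = 3.0536
  acyanogenic: (95 − 116.375)² / 116.375 = 3.9260
χ² = 3.0536 + 3.9260 = 6.9796 ≈ 6.980

6.980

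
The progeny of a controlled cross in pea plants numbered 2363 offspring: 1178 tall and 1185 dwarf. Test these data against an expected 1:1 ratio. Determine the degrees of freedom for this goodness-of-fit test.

A goodness-of-fit test with 2 phenotype classes has df = 2 − 1 = 1.

1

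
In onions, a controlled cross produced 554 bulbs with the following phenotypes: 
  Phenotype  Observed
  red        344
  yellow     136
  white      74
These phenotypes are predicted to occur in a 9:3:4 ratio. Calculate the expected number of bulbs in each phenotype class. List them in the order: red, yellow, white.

The 9:3:4 ratio has 16 parts, so with N = 554 the expected counts are:
  red: 554 × 9/16 = 311.625
  yellow: 554 × 3/16 = 103.875
  white: 554 × 4/16 = 138.5

311.625, 103.875, 138.5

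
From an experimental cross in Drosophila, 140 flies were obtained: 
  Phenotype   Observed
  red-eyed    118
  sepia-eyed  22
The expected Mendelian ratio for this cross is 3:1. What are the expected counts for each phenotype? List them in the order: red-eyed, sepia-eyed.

The 3:1 ratio has 4 parts, so with N = 140 the expected counts are:
  red-eyed: 140 × 3/4 = 105
  sepia-eyed: 140 × 1/4 = 35

105, 35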